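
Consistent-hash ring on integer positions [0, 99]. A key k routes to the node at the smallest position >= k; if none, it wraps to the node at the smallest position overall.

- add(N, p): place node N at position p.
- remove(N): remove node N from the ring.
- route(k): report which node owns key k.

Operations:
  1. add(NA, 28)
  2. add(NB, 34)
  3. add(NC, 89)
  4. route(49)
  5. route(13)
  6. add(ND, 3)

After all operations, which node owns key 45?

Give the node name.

Op 1: add NA@28 -> ring=[28:NA]
Op 2: add NB@34 -> ring=[28:NA,34:NB]
Op 3: add NC@89 -> ring=[28:NA,34:NB,89:NC]
Op 4: route key 49: smallest pos >= 49 is 89 -> NC
Op 5: route key 13: smallest pos >= 13 is 28 -> NA
Op 6: add ND@3 -> ring=[3:ND,28:NA,34:NB,89:NC]
Final route key 45: smallest pos >= 45 is 89 -> NC

Answer: NC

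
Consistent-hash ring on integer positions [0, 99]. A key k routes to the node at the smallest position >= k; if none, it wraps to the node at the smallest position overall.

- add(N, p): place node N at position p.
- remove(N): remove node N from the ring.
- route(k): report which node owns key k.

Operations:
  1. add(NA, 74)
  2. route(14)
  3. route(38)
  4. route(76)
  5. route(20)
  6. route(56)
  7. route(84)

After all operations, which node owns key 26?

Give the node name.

Op 1: add NA@74 -> ring=[74:NA]
Op 2: route key 14: smallest pos >= 14 is 74 -> NA
Op 3: route key 38: smallest pos >= 38 is 74 -> NA
Op 4: route key 76: none >= 76, wrap to smallest pos 74 -> NA
Op 5: route key 20: smallest pos >= 20 is 74 -> NA
Op 6: route key 56: smallest pos >= 56 is 74 -> NA
Op 7: route key 84: none >= 84, wrap to smallest pos 74 -> NA
Final route key 26: smallest pos >= 26 is 74 -> NA

Answer: NA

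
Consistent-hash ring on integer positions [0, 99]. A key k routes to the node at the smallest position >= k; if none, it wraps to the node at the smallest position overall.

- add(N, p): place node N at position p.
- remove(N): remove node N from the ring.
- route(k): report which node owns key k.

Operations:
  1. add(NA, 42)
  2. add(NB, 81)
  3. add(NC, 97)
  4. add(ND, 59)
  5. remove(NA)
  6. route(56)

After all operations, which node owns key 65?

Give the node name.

Op 1: add NA@42 -> ring=[42:NA]
Op 2: add NB@81 -> ring=[42:NA,81:NB]
Op 3: add NC@97 -> ring=[42:NA,81:NB,97:NC]
Op 4: add ND@59 -> ring=[42:NA,59:ND,81:NB,97:NC]
Op 5: remove NA -> ring=[59:ND,81:NB,97:NC]
Op 6: route key 56: smallest pos >= 56 is 59 -> ND
Final route key 65: smallest pos >= 65 is 81 -> NB

Answer: NB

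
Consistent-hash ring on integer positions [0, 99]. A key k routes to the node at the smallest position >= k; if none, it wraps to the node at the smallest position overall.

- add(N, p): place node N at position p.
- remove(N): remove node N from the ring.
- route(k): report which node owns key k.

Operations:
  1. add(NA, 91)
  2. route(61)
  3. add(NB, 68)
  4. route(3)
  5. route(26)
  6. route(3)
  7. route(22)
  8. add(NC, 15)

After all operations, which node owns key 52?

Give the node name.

Op 1: add NA@91 -> ring=[91:NA]
Op 2: route key 61: smallest pos >= 61 is 91 -> NA
Op 3: add NB@68 -> ring=[68:NB,91:NA]
Op 4: route key 3: smallest pos >= 3 is 68 -> NB
Op 5: route key 26: smallest pos >= 26 is 68 -> NB
Op 6: route key 3: smallest pos >= 3 is 68 -> NB
Op 7: route key 22: smallest pos >= 22 is 68 -> NB
Op 8: add NC@15 -> ring=[15:NC,68:NB,91:NA]
Final route key 52: smallest pos >= 52 is 68 -> NB

Answer: NB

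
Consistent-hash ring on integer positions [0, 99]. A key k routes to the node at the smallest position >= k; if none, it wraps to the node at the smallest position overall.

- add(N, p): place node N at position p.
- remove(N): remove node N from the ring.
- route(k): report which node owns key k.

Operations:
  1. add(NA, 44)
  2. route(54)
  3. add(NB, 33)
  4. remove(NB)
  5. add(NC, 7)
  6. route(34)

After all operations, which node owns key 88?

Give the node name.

Op 1: add NA@44 -> ring=[44:NA]
Op 2: route key 54: none >= 54, wrap to smallest pos 44 -> NA
Op 3: add NB@33 -> ring=[33:NB,44:NA]
Op 4: remove NB -> ring=[44:NA]
Op 5: add NC@7 -> ring=[7:NC,44:NA]
Op 6: route key 34: smallest pos >= 34 is 44 -> NA
Final route key 88: none >= 88, wrap to smallest pos 7 -> NC

Answer: NC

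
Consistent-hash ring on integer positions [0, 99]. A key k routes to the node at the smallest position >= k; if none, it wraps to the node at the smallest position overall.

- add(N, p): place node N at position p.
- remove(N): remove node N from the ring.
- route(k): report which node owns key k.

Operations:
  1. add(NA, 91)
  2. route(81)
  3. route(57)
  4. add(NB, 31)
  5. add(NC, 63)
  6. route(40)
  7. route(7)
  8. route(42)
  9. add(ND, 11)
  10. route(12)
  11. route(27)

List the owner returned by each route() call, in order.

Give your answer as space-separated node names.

Answer: NA NA NC NB NC NB NB

Derivation:
Op 1: add NA@91 -> ring=[91:NA]
Op 2: route key 81: smallest pos >= 81 is 91 -> NA
Op 3: route key 57: smallest pos >= 57 is 91 -> NA
Op 4: add NB@31 -> ring=[31:NB,91:NA]
Op 5: add NC@63 -> ring=[31:NB,63:NC,91:NA]
Op 6: route key 40: smallest pos >= 40 is 63 -> NC
Op 7: route key 7: smallest pos >= 7 is 31 -> NB
Op 8: route key 42: smallest pos >= 42 is 63 -> NC
Op 9: add ND@11 -> ring=[11:ND,31:NB,63:NC,91:NA]
Op 10: route key 12: smallest pos >= 12 is 31 -> NB
Op 11: route key 27: smallest pos >= 27 is 31 -> NB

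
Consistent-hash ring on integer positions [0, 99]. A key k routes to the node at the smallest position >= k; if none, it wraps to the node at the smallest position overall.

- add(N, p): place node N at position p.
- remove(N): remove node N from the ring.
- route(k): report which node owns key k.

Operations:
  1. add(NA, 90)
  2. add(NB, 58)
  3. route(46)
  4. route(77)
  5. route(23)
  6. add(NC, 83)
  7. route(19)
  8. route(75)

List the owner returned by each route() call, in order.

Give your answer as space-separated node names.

Op 1: add NA@90 -> ring=[90:NA]
Op 2: add NB@58 -> ring=[58:NB,90:NA]
Op 3: route key 46: smallest pos >= 46 is 58 -> NB
Op 4: route key 77: smallest pos >= 77 is 90 -> NA
Op 5: route key 23: smallest pos >= 23 is 58 -> NB
Op 6: add NC@83 -> ring=[58:NB,83:NC,90:NA]
Op 7: route key 19: smallest pos >= 19 is 58 -> NB
Op 8: route key 75: smallest pos >= 75 is 83 -> NC

Answer: NB NA NB NB NC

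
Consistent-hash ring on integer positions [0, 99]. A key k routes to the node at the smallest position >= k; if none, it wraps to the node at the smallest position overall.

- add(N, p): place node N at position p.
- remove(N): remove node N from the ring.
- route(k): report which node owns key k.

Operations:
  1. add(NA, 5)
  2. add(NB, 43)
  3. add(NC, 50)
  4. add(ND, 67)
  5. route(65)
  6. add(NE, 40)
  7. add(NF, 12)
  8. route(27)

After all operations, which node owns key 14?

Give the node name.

Answer: NE

Derivation:
Op 1: add NA@5 -> ring=[5:NA]
Op 2: add NB@43 -> ring=[5:NA,43:NB]
Op 3: add NC@50 -> ring=[5:NA,43:NB,50:NC]
Op 4: add ND@67 -> ring=[5:NA,43:NB,50:NC,67:ND]
Op 5: route key 65: smallest pos >= 65 is 67 -> ND
Op 6: add NE@40 -> ring=[5:NA,40:NE,43:NB,50:NC,67:ND]
Op 7: add NF@12 -> ring=[5:NA,12:NF,40:NE,43:NB,50:NC,67:ND]
Op 8: route key 27: smallest pos >= 27 is 40 -> NE
Final route key 14: smallest pos >= 14 is 40 -> NE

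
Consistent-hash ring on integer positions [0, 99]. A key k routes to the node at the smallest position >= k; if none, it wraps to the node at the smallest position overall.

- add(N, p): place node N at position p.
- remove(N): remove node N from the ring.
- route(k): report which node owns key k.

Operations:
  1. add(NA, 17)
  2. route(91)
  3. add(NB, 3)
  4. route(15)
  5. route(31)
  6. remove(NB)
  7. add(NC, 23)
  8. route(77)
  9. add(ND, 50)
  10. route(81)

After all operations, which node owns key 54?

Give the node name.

Answer: NA

Derivation:
Op 1: add NA@17 -> ring=[17:NA]
Op 2: route key 91: none >= 91, wrap to smallest pos 17 -> NA
Op 3: add NB@3 -> ring=[3:NB,17:NA]
Op 4: route key 15: smallest pos >= 15 is 17 -> NA
Op 5: route key 31: none >= 31, wrap to smallest pos 3 -> NB
Op 6: remove NB -> ring=[17:NA]
Op 7: add NC@23 -> ring=[17:NA,23:NC]
Op 8: route key 77: none >= 77, wrap to smallest pos 17 -> NA
Op 9: add ND@50 -> ring=[17:NA,23:NC,50:ND]
Op 10: route key 81: none >= 81, wrap to smallest pos 17 -> NA
Final route key 54: none >= 54, wrap to smallest pos 17 -> NA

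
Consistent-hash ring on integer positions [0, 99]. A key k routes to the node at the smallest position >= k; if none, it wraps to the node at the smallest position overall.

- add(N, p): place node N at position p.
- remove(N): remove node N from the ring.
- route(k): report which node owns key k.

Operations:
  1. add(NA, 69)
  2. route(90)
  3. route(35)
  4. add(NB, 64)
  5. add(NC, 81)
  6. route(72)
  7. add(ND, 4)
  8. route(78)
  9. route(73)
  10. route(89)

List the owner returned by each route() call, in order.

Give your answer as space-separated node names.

Answer: NA NA NC NC NC ND

Derivation:
Op 1: add NA@69 -> ring=[69:NA]
Op 2: route key 90: none >= 90, wrap to smallest pos 69 -> NA
Op 3: route key 35: smallest pos >= 35 is 69 -> NA
Op 4: add NB@64 -> ring=[64:NB,69:NA]
Op 5: add NC@81 -> ring=[64:NB,69:NA,81:NC]
Op 6: route key 72: smallest pos >= 72 is 81 -> NC
Op 7: add ND@4 -> ring=[4:ND,64:NB,69:NA,81:NC]
Op 8: route key 78: smallest pos >= 78 is 81 -> NC
Op 9: route key 73: smallest pos >= 73 is 81 -> NC
Op 10: route key 89: none >= 89, wrap to smallest pos 4 -> ND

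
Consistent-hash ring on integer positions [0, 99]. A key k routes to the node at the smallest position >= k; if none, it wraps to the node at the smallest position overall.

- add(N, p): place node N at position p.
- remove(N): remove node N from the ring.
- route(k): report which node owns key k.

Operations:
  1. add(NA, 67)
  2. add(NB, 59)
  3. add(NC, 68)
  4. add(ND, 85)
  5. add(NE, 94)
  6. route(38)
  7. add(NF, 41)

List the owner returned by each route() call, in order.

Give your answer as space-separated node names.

Op 1: add NA@67 -> ring=[67:NA]
Op 2: add NB@59 -> ring=[59:NB,67:NA]
Op 3: add NC@68 -> ring=[59:NB,67:NA,68:NC]
Op 4: add ND@85 -> ring=[59:NB,67:NA,68:NC,85:ND]
Op 5: add NE@94 -> ring=[59:NB,67:NA,68:NC,85:ND,94:NE]
Op 6: route key 38: smallest pos >= 38 is 59 -> NB
Op 7: add NF@41 -> ring=[41:NF,59:NB,67:NA,68:NC,85:ND,94:NE]

Answer: NB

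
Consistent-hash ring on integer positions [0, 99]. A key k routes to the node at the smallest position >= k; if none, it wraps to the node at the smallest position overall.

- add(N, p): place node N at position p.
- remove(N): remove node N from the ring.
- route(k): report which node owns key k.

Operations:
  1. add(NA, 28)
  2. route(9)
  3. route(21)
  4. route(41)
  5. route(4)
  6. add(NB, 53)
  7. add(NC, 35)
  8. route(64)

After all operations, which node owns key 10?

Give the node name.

Answer: NA

Derivation:
Op 1: add NA@28 -> ring=[28:NA]
Op 2: route key 9: smallest pos >= 9 is 28 -> NA
Op 3: route key 21: smallest pos >= 21 is 28 -> NA
Op 4: route key 41: none >= 41, wrap to smallest pos 28 -> NA
Op 5: route key 4: smallest pos >= 4 is 28 -> NA
Op 6: add NB@53 -> ring=[28:NA,53:NB]
Op 7: add NC@35 -> ring=[28:NA,35:NC,53:NB]
Op 8: route key 64: none >= 64, wrap to smallest pos 28 -> NA
Final route key 10: smallest pos >= 10 is 28 -> NA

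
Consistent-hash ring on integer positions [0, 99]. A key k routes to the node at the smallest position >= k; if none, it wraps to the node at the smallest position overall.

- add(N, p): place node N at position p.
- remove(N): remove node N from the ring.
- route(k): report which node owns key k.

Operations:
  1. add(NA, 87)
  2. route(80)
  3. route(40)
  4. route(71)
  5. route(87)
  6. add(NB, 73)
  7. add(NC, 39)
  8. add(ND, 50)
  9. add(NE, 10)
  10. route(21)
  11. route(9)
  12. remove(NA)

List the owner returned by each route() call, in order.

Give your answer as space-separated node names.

Op 1: add NA@87 -> ring=[87:NA]
Op 2: route key 80: smallest pos >= 80 is 87 -> NA
Op 3: route key 40: smallest pos >= 40 is 87 -> NA
Op 4: route key 71: smallest pos >= 71 is 87 -> NA
Op 5: route key 87: smallest pos >= 87 is 87 -> NA
Op 6: add NB@73 -> ring=[73:NB,87:NA]
Op 7: add NC@39 -> ring=[39:NC,73:NB,87:NA]
Op 8: add ND@50 -> ring=[39:NC,50:ND,73:NB,87:NA]
Op 9: add NE@10 -> ring=[10:NE,39:NC,50:ND,73:NB,87:NA]
Op 10: route key 21: smallest pos >= 21 is 39 -> NC
Op 11: route key 9: smallest pos >= 9 is 10 -> NE
Op 12: remove NA -> ring=[10:NE,39:NC,50:ND,73:NB]

Answer: NA NA NA NA NC NE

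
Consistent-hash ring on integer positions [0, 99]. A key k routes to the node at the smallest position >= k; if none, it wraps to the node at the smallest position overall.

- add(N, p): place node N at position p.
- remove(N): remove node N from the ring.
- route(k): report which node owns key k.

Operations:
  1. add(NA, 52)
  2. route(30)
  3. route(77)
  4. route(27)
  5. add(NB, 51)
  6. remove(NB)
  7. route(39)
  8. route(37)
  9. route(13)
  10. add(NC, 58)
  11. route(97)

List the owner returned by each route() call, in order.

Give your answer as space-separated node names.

Op 1: add NA@52 -> ring=[52:NA]
Op 2: route key 30: smallest pos >= 30 is 52 -> NA
Op 3: route key 77: none >= 77, wrap to smallest pos 52 -> NA
Op 4: route key 27: smallest pos >= 27 is 52 -> NA
Op 5: add NB@51 -> ring=[51:NB,52:NA]
Op 6: remove NB -> ring=[52:NA]
Op 7: route key 39: smallest pos >= 39 is 52 -> NA
Op 8: route key 37: smallest pos >= 37 is 52 -> NA
Op 9: route key 13: smallest pos >= 13 is 52 -> NA
Op 10: add NC@58 -> ring=[52:NA,58:NC]
Op 11: route key 97: none >= 97, wrap to smallest pos 52 -> NA

Answer: NA NA NA NA NA NA NA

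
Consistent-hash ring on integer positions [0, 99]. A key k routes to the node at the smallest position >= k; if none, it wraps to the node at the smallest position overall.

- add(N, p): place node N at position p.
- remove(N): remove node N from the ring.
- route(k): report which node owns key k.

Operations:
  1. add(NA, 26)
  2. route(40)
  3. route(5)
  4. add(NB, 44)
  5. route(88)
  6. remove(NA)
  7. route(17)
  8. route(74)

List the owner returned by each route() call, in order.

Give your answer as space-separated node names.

Answer: NA NA NA NB NB

Derivation:
Op 1: add NA@26 -> ring=[26:NA]
Op 2: route key 40: none >= 40, wrap to smallest pos 26 -> NA
Op 3: route key 5: smallest pos >= 5 is 26 -> NA
Op 4: add NB@44 -> ring=[26:NA,44:NB]
Op 5: route key 88: none >= 88, wrap to smallest pos 26 -> NA
Op 6: remove NA -> ring=[44:NB]
Op 7: route key 17: smallest pos >= 17 is 44 -> NB
Op 8: route key 74: none >= 74, wrap to smallest pos 44 -> NB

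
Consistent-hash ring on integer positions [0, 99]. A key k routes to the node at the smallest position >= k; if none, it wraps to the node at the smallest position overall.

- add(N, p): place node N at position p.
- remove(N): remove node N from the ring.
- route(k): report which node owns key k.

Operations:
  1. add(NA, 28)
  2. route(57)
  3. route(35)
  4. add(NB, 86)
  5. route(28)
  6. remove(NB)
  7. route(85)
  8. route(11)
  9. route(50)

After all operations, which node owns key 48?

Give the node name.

Answer: NA

Derivation:
Op 1: add NA@28 -> ring=[28:NA]
Op 2: route key 57: none >= 57, wrap to smallest pos 28 -> NA
Op 3: route key 35: none >= 35, wrap to smallest pos 28 -> NA
Op 4: add NB@86 -> ring=[28:NA,86:NB]
Op 5: route key 28: smallest pos >= 28 is 28 -> NA
Op 6: remove NB -> ring=[28:NA]
Op 7: route key 85: none >= 85, wrap to smallest pos 28 -> NA
Op 8: route key 11: smallest pos >= 11 is 28 -> NA
Op 9: route key 50: none >= 50, wrap to smallest pos 28 -> NA
Final route key 48: none >= 48, wrap to smallest pos 28 -> NA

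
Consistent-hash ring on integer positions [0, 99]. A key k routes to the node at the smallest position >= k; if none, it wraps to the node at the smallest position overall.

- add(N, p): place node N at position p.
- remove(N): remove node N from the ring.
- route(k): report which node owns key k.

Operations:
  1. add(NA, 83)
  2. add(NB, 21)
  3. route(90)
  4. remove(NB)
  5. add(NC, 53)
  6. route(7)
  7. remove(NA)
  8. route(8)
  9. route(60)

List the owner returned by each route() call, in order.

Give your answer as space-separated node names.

Op 1: add NA@83 -> ring=[83:NA]
Op 2: add NB@21 -> ring=[21:NB,83:NA]
Op 3: route key 90: none >= 90, wrap to smallest pos 21 -> NB
Op 4: remove NB -> ring=[83:NA]
Op 5: add NC@53 -> ring=[53:NC,83:NA]
Op 6: route key 7: smallest pos >= 7 is 53 -> NC
Op 7: remove NA -> ring=[53:NC]
Op 8: route key 8: smallest pos >= 8 is 53 -> NC
Op 9: route key 60: none >= 60, wrap to smallest pos 53 -> NC

Answer: NB NC NC NC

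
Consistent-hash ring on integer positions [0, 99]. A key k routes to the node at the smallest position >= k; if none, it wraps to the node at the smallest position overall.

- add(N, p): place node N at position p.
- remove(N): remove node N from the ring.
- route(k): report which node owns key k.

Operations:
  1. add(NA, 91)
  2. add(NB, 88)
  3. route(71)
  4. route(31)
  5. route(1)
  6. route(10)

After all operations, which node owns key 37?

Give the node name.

Answer: NB

Derivation:
Op 1: add NA@91 -> ring=[91:NA]
Op 2: add NB@88 -> ring=[88:NB,91:NA]
Op 3: route key 71: smallest pos >= 71 is 88 -> NB
Op 4: route key 31: smallest pos >= 31 is 88 -> NB
Op 5: route key 1: smallest pos >= 1 is 88 -> NB
Op 6: route key 10: smallest pos >= 10 is 88 -> NB
Final route key 37: smallest pos >= 37 is 88 -> NB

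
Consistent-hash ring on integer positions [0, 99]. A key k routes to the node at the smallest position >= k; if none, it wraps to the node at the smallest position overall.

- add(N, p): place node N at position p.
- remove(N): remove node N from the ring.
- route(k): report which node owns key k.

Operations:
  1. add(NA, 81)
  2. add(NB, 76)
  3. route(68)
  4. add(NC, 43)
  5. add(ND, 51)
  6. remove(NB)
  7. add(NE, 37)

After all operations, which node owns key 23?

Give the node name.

Answer: NE

Derivation:
Op 1: add NA@81 -> ring=[81:NA]
Op 2: add NB@76 -> ring=[76:NB,81:NA]
Op 3: route key 68: smallest pos >= 68 is 76 -> NB
Op 4: add NC@43 -> ring=[43:NC,76:NB,81:NA]
Op 5: add ND@51 -> ring=[43:NC,51:ND,76:NB,81:NA]
Op 6: remove NB -> ring=[43:NC,51:ND,81:NA]
Op 7: add NE@37 -> ring=[37:NE,43:NC,51:ND,81:NA]
Final route key 23: smallest pos >= 23 is 37 -> NE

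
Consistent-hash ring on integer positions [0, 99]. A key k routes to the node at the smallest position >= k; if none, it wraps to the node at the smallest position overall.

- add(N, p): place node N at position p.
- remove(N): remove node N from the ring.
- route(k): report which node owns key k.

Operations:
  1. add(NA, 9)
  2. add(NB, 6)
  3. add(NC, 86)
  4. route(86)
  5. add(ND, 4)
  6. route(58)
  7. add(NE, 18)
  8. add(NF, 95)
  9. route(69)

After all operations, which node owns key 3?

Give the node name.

Answer: ND

Derivation:
Op 1: add NA@9 -> ring=[9:NA]
Op 2: add NB@6 -> ring=[6:NB,9:NA]
Op 3: add NC@86 -> ring=[6:NB,9:NA,86:NC]
Op 4: route key 86: smallest pos >= 86 is 86 -> NC
Op 5: add ND@4 -> ring=[4:ND,6:NB,9:NA,86:NC]
Op 6: route key 58: smallest pos >= 58 is 86 -> NC
Op 7: add NE@18 -> ring=[4:ND,6:NB,9:NA,18:NE,86:NC]
Op 8: add NF@95 -> ring=[4:ND,6:NB,9:NA,18:NE,86:NC,95:NF]
Op 9: route key 69: smallest pos >= 69 is 86 -> NC
Final route key 3: smallest pos >= 3 is 4 -> ND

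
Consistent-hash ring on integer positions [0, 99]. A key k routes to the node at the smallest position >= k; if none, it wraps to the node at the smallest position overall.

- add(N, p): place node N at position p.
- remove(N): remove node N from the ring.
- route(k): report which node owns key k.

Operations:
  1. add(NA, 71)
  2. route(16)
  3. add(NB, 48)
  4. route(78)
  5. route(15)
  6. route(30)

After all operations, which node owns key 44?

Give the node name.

Op 1: add NA@71 -> ring=[71:NA]
Op 2: route key 16: smallest pos >= 16 is 71 -> NA
Op 3: add NB@48 -> ring=[48:NB,71:NA]
Op 4: route key 78: none >= 78, wrap to smallest pos 48 -> NB
Op 5: route key 15: smallest pos >= 15 is 48 -> NB
Op 6: route key 30: smallest pos >= 30 is 48 -> NB
Final route key 44: smallest pos >= 44 is 48 -> NB

Answer: NB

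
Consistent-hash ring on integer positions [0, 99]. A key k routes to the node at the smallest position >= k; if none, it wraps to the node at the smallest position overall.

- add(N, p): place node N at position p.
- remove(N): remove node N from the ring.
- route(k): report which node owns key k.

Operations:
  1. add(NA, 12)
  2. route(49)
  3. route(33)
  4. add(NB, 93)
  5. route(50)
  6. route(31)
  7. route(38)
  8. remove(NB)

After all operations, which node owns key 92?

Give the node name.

Answer: NA

Derivation:
Op 1: add NA@12 -> ring=[12:NA]
Op 2: route key 49: none >= 49, wrap to smallest pos 12 -> NA
Op 3: route key 33: none >= 33, wrap to smallest pos 12 -> NA
Op 4: add NB@93 -> ring=[12:NA,93:NB]
Op 5: route key 50: smallest pos >= 50 is 93 -> NB
Op 6: route key 31: smallest pos >= 31 is 93 -> NB
Op 7: route key 38: smallest pos >= 38 is 93 -> NB
Op 8: remove NB -> ring=[12:NA]
Final route key 92: none >= 92, wrap to smallest pos 12 -> NA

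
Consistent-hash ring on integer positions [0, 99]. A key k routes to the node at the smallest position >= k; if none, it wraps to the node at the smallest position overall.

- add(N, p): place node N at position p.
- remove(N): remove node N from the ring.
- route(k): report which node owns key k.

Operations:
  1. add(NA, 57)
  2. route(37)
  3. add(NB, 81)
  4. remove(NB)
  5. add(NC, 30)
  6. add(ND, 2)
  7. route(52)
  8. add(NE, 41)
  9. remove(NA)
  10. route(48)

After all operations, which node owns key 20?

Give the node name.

Answer: NC

Derivation:
Op 1: add NA@57 -> ring=[57:NA]
Op 2: route key 37: smallest pos >= 37 is 57 -> NA
Op 3: add NB@81 -> ring=[57:NA,81:NB]
Op 4: remove NB -> ring=[57:NA]
Op 5: add NC@30 -> ring=[30:NC,57:NA]
Op 6: add ND@2 -> ring=[2:ND,30:NC,57:NA]
Op 7: route key 52: smallest pos >= 52 is 57 -> NA
Op 8: add NE@41 -> ring=[2:ND,30:NC,41:NE,57:NA]
Op 9: remove NA -> ring=[2:ND,30:NC,41:NE]
Op 10: route key 48: none >= 48, wrap to smallest pos 2 -> ND
Final route key 20: smallest pos >= 20 is 30 -> NC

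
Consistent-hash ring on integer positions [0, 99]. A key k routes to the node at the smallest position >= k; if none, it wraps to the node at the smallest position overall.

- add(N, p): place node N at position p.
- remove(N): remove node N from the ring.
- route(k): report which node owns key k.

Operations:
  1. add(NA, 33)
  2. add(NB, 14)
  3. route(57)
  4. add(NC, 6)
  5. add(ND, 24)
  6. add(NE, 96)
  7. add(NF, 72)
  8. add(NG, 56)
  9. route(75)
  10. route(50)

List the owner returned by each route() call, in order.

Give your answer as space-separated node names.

Answer: NB NE NG

Derivation:
Op 1: add NA@33 -> ring=[33:NA]
Op 2: add NB@14 -> ring=[14:NB,33:NA]
Op 3: route key 57: none >= 57, wrap to smallest pos 14 -> NB
Op 4: add NC@6 -> ring=[6:NC,14:NB,33:NA]
Op 5: add ND@24 -> ring=[6:NC,14:NB,24:ND,33:NA]
Op 6: add NE@96 -> ring=[6:NC,14:NB,24:ND,33:NA,96:NE]
Op 7: add NF@72 -> ring=[6:NC,14:NB,24:ND,33:NA,72:NF,96:NE]
Op 8: add NG@56 -> ring=[6:NC,14:NB,24:ND,33:NA,56:NG,72:NF,96:NE]
Op 9: route key 75: smallest pos >= 75 is 96 -> NE
Op 10: route key 50: smallest pos >= 50 is 56 -> NG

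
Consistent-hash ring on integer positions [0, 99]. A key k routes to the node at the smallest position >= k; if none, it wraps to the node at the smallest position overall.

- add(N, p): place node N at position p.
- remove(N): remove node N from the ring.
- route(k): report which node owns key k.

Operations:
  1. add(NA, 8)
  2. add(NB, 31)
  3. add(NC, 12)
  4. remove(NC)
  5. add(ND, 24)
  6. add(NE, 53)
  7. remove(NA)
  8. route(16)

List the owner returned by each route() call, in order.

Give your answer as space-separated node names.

Op 1: add NA@8 -> ring=[8:NA]
Op 2: add NB@31 -> ring=[8:NA,31:NB]
Op 3: add NC@12 -> ring=[8:NA,12:NC,31:NB]
Op 4: remove NC -> ring=[8:NA,31:NB]
Op 5: add ND@24 -> ring=[8:NA,24:ND,31:NB]
Op 6: add NE@53 -> ring=[8:NA,24:ND,31:NB,53:NE]
Op 7: remove NA -> ring=[24:ND,31:NB,53:NE]
Op 8: route key 16: smallest pos >= 16 is 24 -> ND

Answer: ND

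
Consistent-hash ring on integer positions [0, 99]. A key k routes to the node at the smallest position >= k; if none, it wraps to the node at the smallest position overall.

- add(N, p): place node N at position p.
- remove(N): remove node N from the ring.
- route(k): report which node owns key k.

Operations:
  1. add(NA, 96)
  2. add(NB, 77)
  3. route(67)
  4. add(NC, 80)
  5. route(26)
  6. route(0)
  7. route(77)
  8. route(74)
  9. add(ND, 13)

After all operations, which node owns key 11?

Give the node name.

Op 1: add NA@96 -> ring=[96:NA]
Op 2: add NB@77 -> ring=[77:NB,96:NA]
Op 3: route key 67: smallest pos >= 67 is 77 -> NB
Op 4: add NC@80 -> ring=[77:NB,80:NC,96:NA]
Op 5: route key 26: smallest pos >= 26 is 77 -> NB
Op 6: route key 0: smallest pos >= 0 is 77 -> NB
Op 7: route key 77: smallest pos >= 77 is 77 -> NB
Op 8: route key 74: smallest pos >= 74 is 77 -> NB
Op 9: add ND@13 -> ring=[13:ND,77:NB,80:NC,96:NA]
Final route key 11: smallest pos >= 11 is 13 -> ND

Answer: ND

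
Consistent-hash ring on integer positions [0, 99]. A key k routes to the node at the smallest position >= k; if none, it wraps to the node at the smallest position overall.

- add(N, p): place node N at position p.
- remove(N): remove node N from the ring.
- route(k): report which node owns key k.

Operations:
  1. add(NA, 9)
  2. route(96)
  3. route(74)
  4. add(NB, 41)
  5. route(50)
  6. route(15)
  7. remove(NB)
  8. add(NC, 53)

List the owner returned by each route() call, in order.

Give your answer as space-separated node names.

Answer: NA NA NA NB

Derivation:
Op 1: add NA@9 -> ring=[9:NA]
Op 2: route key 96: none >= 96, wrap to smallest pos 9 -> NA
Op 3: route key 74: none >= 74, wrap to smallest pos 9 -> NA
Op 4: add NB@41 -> ring=[9:NA,41:NB]
Op 5: route key 50: none >= 50, wrap to smallest pos 9 -> NA
Op 6: route key 15: smallest pos >= 15 is 41 -> NB
Op 7: remove NB -> ring=[9:NA]
Op 8: add NC@53 -> ring=[9:NA,53:NC]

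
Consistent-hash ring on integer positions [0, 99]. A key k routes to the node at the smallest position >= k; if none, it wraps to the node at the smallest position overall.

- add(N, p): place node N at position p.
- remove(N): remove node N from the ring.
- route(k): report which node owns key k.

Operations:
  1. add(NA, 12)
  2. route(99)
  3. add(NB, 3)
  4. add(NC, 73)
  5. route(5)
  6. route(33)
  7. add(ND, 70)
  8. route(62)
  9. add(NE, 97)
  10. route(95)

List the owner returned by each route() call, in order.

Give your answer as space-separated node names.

Answer: NA NA NC ND NE

Derivation:
Op 1: add NA@12 -> ring=[12:NA]
Op 2: route key 99: none >= 99, wrap to smallest pos 12 -> NA
Op 3: add NB@3 -> ring=[3:NB,12:NA]
Op 4: add NC@73 -> ring=[3:NB,12:NA,73:NC]
Op 5: route key 5: smallest pos >= 5 is 12 -> NA
Op 6: route key 33: smallest pos >= 33 is 73 -> NC
Op 7: add ND@70 -> ring=[3:NB,12:NA,70:ND,73:NC]
Op 8: route key 62: smallest pos >= 62 is 70 -> ND
Op 9: add NE@97 -> ring=[3:NB,12:NA,70:ND,73:NC,97:NE]
Op 10: route key 95: smallest pos >= 95 is 97 -> NE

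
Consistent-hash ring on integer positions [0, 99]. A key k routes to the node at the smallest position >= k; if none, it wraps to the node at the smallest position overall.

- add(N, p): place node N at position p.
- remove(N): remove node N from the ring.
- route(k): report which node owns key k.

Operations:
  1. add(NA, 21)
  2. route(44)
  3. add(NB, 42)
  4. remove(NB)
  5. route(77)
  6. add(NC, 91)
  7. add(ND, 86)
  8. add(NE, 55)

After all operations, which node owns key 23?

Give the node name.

Op 1: add NA@21 -> ring=[21:NA]
Op 2: route key 44: none >= 44, wrap to smallest pos 21 -> NA
Op 3: add NB@42 -> ring=[21:NA,42:NB]
Op 4: remove NB -> ring=[21:NA]
Op 5: route key 77: none >= 77, wrap to smallest pos 21 -> NA
Op 6: add NC@91 -> ring=[21:NA,91:NC]
Op 7: add ND@86 -> ring=[21:NA,86:ND,91:NC]
Op 8: add NE@55 -> ring=[21:NA,55:NE,86:ND,91:NC]
Final route key 23: smallest pos >= 23 is 55 -> NE

Answer: NE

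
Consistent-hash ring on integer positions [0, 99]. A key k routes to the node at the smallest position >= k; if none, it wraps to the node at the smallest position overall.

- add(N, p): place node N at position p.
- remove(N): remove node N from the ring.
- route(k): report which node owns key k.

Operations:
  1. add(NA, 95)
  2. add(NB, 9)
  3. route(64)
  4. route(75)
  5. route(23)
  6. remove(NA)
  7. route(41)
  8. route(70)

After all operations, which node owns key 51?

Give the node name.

Op 1: add NA@95 -> ring=[95:NA]
Op 2: add NB@9 -> ring=[9:NB,95:NA]
Op 3: route key 64: smallest pos >= 64 is 95 -> NA
Op 4: route key 75: smallest pos >= 75 is 95 -> NA
Op 5: route key 23: smallest pos >= 23 is 95 -> NA
Op 6: remove NA -> ring=[9:NB]
Op 7: route key 41: none >= 41, wrap to smallest pos 9 -> NB
Op 8: route key 70: none >= 70, wrap to smallest pos 9 -> NB
Final route key 51: none >= 51, wrap to smallest pos 9 -> NB

Answer: NB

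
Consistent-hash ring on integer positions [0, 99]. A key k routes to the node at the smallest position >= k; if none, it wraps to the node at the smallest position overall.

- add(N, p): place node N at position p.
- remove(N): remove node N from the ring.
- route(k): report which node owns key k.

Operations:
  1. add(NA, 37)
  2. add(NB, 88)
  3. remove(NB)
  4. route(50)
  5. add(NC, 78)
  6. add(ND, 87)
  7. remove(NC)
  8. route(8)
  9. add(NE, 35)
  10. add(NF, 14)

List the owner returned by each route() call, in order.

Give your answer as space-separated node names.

Op 1: add NA@37 -> ring=[37:NA]
Op 2: add NB@88 -> ring=[37:NA,88:NB]
Op 3: remove NB -> ring=[37:NA]
Op 4: route key 50: none >= 50, wrap to smallest pos 37 -> NA
Op 5: add NC@78 -> ring=[37:NA,78:NC]
Op 6: add ND@87 -> ring=[37:NA,78:NC,87:ND]
Op 7: remove NC -> ring=[37:NA,87:ND]
Op 8: route key 8: smallest pos >= 8 is 37 -> NA
Op 9: add NE@35 -> ring=[35:NE,37:NA,87:ND]
Op 10: add NF@14 -> ring=[14:NF,35:NE,37:NA,87:ND]

Answer: NA NA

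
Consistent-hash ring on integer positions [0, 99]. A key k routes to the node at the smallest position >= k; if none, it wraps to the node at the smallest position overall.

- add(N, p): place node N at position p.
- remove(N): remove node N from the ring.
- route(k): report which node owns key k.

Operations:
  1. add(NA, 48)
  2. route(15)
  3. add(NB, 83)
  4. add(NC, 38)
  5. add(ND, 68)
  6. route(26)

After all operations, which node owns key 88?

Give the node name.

Op 1: add NA@48 -> ring=[48:NA]
Op 2: route key 15: smallest pos >= 15 is 48 -> NA
Op 3: add NB@83 -> ring=[48:NA,83:NB]
Op 4: add NC@38 -> ring=[38:NC,48:NA,83:NB]
Op 5: add ND@68 -> ring=[38:NC,48:NA,68:ND,83:NB]
Op 6: route key 26: smallest pos >= 26 is 38 -> NC
Final route key 88: none >= 88, wrap to smallest pos 38 -> NC

Answer: NC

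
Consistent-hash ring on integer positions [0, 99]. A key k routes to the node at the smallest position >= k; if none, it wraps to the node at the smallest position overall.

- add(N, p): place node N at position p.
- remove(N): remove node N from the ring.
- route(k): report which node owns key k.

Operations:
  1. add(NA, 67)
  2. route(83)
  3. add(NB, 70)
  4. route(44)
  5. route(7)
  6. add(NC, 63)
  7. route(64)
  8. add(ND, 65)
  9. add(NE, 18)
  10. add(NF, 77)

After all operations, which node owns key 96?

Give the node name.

Op 1: add NA@67 -> ring=[67:NA]
Op 2: route key 83: none >= 83, wrap to smallest pos 67 -> NA
Op 3: add NB@70 -> ring=[67:NA,70:NB]
Op 4: route key 44: smallest pos >= 44 is 67 -> NA
Op 5: route key 7: smallest pos >= 7 is 67 -> NA
Op 6: add NC@63 -> ring=[63:NC,67:NA,70:NB]
Op 7: route key 64: smallest pos >= 64 is 67 -> NA
Op 8: add ND@65 -> ring=[63:NC,65:ND,67:NA,70:NB]
Op 9: add NE@18 -> ring=[18:NE,63:NC,65:ND,67:NA,70:NB]
Op 10: add NF@77 -> ring=[18:NE,63:NC,65:ND,67:NA,70:NB,77:NF]
Final route key 96: none >= 96, wrap to smallest pos 18 -> NE

Answer: NE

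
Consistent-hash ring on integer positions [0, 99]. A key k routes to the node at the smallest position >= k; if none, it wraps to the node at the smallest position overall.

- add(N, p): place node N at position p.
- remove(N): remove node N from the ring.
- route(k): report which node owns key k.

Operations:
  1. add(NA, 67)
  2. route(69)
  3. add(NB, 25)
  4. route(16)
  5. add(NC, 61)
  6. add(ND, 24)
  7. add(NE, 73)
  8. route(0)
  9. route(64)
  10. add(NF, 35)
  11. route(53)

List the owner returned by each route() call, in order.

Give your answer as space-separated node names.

Answer: NA NB ND NA NC

Derivation:
Op 1: add NA@67 -> ring=[67:NA]
Op 2: route key 69: none >= 69, wrap to smallest pos 67 -> NA
Op 3: add NB@25 -> ring=[25:NB,67:NA]
Op 4: route key 16: smallest pos >= 16 is 25 -> NB
Op 5: add NC@61 -> ring=[25:NB,61:NC,67:NA]
Op 6: add ND@24 -> ring=[24:ND,25:NB,61:NC,67:NA]
Op 7: add NE@73 -> ring=[24:ND,25:NB,61:NC,67:NA,73:NE]
Op 8: route key 0: smallest pos >= 0 is 24 -> ND
Op 9: route key 64: smallest pos >= 64 is 67 -> NA
Op 10: add NF@35 -> ring=[24:ND,25:NB,35:NF,61:NC,67:NA,73:NE]
Op 11: route key 53: smallest pos >= 53 is 61 -> NC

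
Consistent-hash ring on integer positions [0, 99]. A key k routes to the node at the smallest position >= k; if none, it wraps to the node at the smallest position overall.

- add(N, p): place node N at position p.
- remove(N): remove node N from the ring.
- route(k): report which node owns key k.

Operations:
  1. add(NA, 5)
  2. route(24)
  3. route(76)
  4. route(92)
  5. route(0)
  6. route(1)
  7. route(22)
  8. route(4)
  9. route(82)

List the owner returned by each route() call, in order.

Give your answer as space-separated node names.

Op 1: add NA@5 -> ring=[5:NA]
Op 2: route key 24: none >= 24, wrap to smallest pos 5 -> NA
Op 3: route key 76: none >= 76, wrap to smallest pos 5 -> NA
Op 4: route key 92: none >= 92, wrap to smallest pos 5 -> NA
Op 5: route key 0: smallest pos >= 0 is 5 -> NA
Op 6: route key 1: smallest pos >= 1 is 5 -> NA
Op 7: route key 22: none >= 22, wrap to smallest pos 5 -> NA
Op 8: route key 4: smallest pos >= 4 is 5 -> NA
Op 9: route key 82: none >= 82, wrap to smallest pos 5 -> NA

Answer: NA NA NA NA NA NA NA NA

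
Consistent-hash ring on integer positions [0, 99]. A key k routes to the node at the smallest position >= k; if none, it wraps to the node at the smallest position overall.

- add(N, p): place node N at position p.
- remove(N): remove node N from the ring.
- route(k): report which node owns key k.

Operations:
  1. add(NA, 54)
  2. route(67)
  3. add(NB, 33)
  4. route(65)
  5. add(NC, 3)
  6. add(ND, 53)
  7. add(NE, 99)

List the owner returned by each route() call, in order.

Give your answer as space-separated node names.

Op 1: add NA@54 -> ring=[54:NA]
Op 2: route key 67: none >= 67, wrap to smallest pos 54 -> NA
Op 3: add NB@33 -> ring=[33:NB,54:NA]
Op 4: route key 65: none >= 65, wrap to smallest pos 33 -> NB
Op 5: add NC@3 -> ring=[3:NC,33:NB,54:NA]
Op 6: add ND@53 -> ring=[3:NC,33:NB,53:ND,54:NA]
Op 7: add NE@99 -> ring=[3:NC,33:NB,53:ND,54:NA,99:NE]

Answer: NA NB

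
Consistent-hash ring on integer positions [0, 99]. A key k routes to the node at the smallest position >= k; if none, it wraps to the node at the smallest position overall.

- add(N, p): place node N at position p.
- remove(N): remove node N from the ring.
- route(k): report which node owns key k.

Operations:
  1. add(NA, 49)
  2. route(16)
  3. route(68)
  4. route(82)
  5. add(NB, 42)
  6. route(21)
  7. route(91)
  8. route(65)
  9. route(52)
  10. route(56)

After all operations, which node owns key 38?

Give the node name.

Answer: NB

Derivation:
Op 1: add NA@49 -> ring=[49:NA]
Op 2: route key 16: smallest pos >= 16 is 49 -> NA
Op 3: route key 68: none >= 68, wrap to smallest pos 49 -> NA
Op 4: route key 82: none >= 82, wrap to smallest pos 49 -> NA
Op 5: add NB@42 -> ring=[42:NB,49:NA]
Op 6: route key 21: smallest pos >= 21 is 42 -> NB
Op 7: route key 91: none >= 91, wrap to smallest pos 42 -> NB
Op 8: route key 65: none >= 65, wrap to smallest pos 42 -> NB
Op 9: route key 52: none >= 52, wrap to smallest pos 42 -> NB
Op 10: route key 56: none >= 56, wrap to smallest pos 42 -> NB
Final route key 38: smallest pos >= 38 is 42 -> NB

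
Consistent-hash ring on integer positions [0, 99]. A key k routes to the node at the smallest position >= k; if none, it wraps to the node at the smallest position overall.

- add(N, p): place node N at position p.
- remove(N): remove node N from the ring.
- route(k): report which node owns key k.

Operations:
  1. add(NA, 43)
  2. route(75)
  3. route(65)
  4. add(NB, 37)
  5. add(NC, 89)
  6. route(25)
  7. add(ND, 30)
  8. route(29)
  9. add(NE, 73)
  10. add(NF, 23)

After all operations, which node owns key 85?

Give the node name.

Op 1: add NA@43 -> ring=[43:NA]
Op 2: route key 75: none >= 75, wrap to smallest pos 43 -> NA
Op 3: route key 65: none >= 65, wrap to smallest pos 43 -> NA
Op 4: add NB@37 -> ring=[37:NB,43:NA]
Op 5: add NC@89 -> ring=[37:NB,43:NA,89:NC]
Op 6: route key 25: smallest pos >= 25 is 37 -> NB
Op 7: add ND@30 -> ring=[30:ND,37:NB,43:NA,89:NC]
Op 8: route key 29: smallest pos >= 29 is 30 -> ND
Op 9: add NE@73 -> ring=[30:ND,37:NB,43:NA,73:NE,89:NC]
Op 10: add NF@23 -> ring=[23:NF,30:ND,37:NB,43:NA,73:NE,89:NC]
Final route key 85: smallest pos >= 85 is 89 -> NC

Answer: NC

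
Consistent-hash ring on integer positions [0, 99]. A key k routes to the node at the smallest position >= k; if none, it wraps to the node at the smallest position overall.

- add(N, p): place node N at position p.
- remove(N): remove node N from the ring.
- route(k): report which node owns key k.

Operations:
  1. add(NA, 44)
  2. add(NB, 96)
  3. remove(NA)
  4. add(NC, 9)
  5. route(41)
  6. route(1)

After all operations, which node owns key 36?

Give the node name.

Answer: NB

Derivation:
Op 1: add NA@44 -> ring=[44:NA]
Op 2: add NB@96 -> ring=[44:NA,96:NB]
Op 3: remove NA -> ring=[96:NB]
Op 4: add NC@9 -> ring=[9:NC,96:NB]
Op 5: route key 41: smallest pos >= 41 is 96 -> NB
Op 6: route key 1: smallest pos >= 1 is 9 -> NC
Final route key 36: smallest pos >= 36 is 96 -> NB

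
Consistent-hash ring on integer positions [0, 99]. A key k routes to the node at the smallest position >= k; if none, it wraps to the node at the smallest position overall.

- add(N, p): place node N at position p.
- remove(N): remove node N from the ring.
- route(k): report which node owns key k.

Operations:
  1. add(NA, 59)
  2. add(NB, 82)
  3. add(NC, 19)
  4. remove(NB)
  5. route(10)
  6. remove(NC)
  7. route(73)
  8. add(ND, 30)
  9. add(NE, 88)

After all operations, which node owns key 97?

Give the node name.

Answer: ND

Derivation:
Op 1: add NA@59 -> ring=[59:NA]
Op 2: add NB@82 -> ring=[59:NA,82:NB]
Op 3: add NC@19 -> ring=[19:NC,59:NA,82:NB]
Op 4: remove NB -> ring=[19:NC,59:NA]
Op 5: route key 10: smallest pos >= 10 is 19 -> NC
Op 6: remove NC -> ring=[59:NA]
Op 7: route key 73: none >= 73, wrap to smallest pos 59 -> NA
Op 8: add ND@30 -> ring=[30:ND,59:NA]
Op 9: add NE@88 -> ring=[30:ND,59:NA,88:NE]
Final route key 97: none >= 97, wrap to smallest pos 30 -> ND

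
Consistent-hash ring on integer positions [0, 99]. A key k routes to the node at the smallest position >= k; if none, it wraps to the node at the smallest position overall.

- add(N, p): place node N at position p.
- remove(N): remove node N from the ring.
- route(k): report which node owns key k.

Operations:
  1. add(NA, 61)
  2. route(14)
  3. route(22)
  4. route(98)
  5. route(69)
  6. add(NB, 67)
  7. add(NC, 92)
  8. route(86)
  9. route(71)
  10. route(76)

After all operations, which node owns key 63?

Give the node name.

Answer: NB

Derivation:
Op 1: add NA@61 -> ring=[61:NA]
Op 2: route key 14: smallest pos >= 14 is 61 -> NA
Op 3: route key 22: smallest pos >= 22 is 61 -> NA
Op 4: route key 98: none >= 98, wrap to smallest pos 61 -> NA
Op 5: route key 69: none >= 69, wrap to smallest pos 61 -> NA
Op 6: add NB@67 -> ring=[61:NA,67:NB]
Op 7: add NC@92 -> ring=[61:NA,67:NB,92:NC]
Op 8: route key 86: smallest pos >= 86 is 92 -> NC
Op 9: route key 71: smallest pos >= 71 is 92 -> NC
Op 10: route key 76: smallest pos >= 76 is 92 -> NC
Final route key 63: smallest pos >= 63 is 67 -> NB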